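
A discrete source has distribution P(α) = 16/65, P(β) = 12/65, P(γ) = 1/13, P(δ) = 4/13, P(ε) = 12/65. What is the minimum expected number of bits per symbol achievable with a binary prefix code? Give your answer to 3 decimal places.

Repeatedly combine the two least-probable nodes; the expected code length is the sum of the merged weights.
merge 1/13 + 12/65 → 17/65
merge 12/65 + 16/65 → 28/65
merge 17/65 + 4/13 → 37/65
merge 28/65 + 37/65 → 1
L = 17/65 + 28/65 + 37/65 + 1 = 147/65 ≈ 2.262 bits/symbol.

2.262 bits/symbol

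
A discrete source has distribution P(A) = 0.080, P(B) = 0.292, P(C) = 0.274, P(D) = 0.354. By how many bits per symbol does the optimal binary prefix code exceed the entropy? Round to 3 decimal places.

0.148 bits

Entropy H = −Σ p log₂ p ≈ 1.8522 bits.
Huffman merges: 2/25+137/500→177/500; 73/250+177/500→323/500; 177/500+323/500→1. L = 2 ≈ 2.0000.
L − H = 2.0000 − 1.8522 = 0.148 bits.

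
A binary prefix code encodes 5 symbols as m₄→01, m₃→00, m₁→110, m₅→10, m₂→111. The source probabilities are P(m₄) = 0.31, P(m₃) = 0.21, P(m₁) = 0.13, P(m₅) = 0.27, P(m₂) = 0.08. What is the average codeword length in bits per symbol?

2.21 bits/symbol

L̄ = Σ pᵢ·ℓᵢ = 0.31·2 + 0.21·2 + 0.13·3 + 0.27·2 + 0.08·3 = 2.21 bits/symbol.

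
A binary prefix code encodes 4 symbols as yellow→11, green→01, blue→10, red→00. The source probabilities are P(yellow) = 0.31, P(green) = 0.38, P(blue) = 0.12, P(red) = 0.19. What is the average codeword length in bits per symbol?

L̄ = Σ pᵢ·ℓᵢ = 0.31·2 + 0.38·2 + 0.12·2 + 0.19·2 = 2 bits/symbol.

2 bits/symbol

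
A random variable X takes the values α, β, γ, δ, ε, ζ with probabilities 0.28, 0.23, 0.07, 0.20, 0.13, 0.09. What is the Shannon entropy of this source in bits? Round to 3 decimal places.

2.430 bits

H = −Σ pᵢ log₂ pᵢ.
−0.28·log₂(0.28) = 0.5142
−0.23·log₂(0.23) = 0.4877
−0.07·log₂(0.07) = 0.2686
−0.20·log₂(0.20) = 0.4644
−0.13·log₂(0.13) = 0.3826
−0.09·log₂(0.09) = 0.3127
Sum ≈ 2.4301 → 2.430 bits.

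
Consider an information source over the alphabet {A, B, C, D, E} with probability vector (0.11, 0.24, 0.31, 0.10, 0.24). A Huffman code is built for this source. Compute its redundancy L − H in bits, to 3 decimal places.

0.015 bits

Entropy H = −Σ p log₂ p ≈ 2.1945 bits.
Huffman merges: 1/10+11/100→21/100; 21/100+6/25→9/20; 6/25+31/100→11/20; 9/20+11/20→1. L = 221/100 ≈ 2.2100.
L − H = 2.2100 − 2.1945 = 0.015 bits.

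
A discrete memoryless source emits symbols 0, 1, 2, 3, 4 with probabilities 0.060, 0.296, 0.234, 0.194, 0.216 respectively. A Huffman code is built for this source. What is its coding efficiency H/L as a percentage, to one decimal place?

Entropy H = −Σ p log₂ p ≈ 2.1903 bits.
Huffman merges: 3/50+97/500→127/500; 27/125+117/500→9/20; 127/500+37/125→11/20; 9/20+11/20→1. L = 1127/500 ≈ 2.2540.
Efficiency = H/L = 2.1903/2.2540 = 97.2%.

97.2%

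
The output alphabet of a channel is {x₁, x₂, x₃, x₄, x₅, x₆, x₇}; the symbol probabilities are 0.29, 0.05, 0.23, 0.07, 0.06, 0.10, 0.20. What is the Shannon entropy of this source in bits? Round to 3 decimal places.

2.530 bits

H = −Σ pᵢ log₂ pᵢ.
−0.29·log₂(0.29) = 0.5179
−0.05·log₂(0.05) = 0.2161
−0.23·log₂(0.23) = 0.4877
−0.07·log₂(0.07) = 0.2686
−0.06·log₂(0.06) = 0.2435
−0.10·log₂(0.10) = 0.3322
−0.20·log₂(0.20) = 0.4644
Sum ≈ 2.5303 → 2.530 bits.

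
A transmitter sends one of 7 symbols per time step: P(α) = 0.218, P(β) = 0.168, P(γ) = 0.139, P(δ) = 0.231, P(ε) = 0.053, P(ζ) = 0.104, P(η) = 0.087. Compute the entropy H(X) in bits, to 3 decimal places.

2.666 bits

H = −Σ pᵢ log₂ pᵢ.
−0.218·log₂(0.218) = 0.4791
−0.168·log₂(0.168) = 0.4323
−0.139·log₂(0.139) = 0.3957
−0.231·log₂(0.231) = 0.4883
−0.053·log₂(0.053) = 0.2246
−0.104·log₂(0.104) = 0.3396
−0.087·log₂(0.087) = 0.3065
Sum ≈ 2.6662 → 2.666 bits.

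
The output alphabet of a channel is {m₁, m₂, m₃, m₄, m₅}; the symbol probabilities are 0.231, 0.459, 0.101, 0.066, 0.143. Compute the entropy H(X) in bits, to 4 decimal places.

1.9981 bits

H = −Σ pᵢ log₂ pᵢ.
−0.231·log₂(0.231) = 0.4883
−0.459·log₂(0.459) = 0.5157
−0.101·log₂(0.101) = 0.3341
−0.066·log₂(0.066) = 0.2588
−0.143·log₂(0.143) = 0.4012
Sum ≈ 1.9981 → 1.9981 bits.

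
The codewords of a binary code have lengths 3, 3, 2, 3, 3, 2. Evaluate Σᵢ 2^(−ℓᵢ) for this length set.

With common denominator 2^3 = 8: Σ 2^(−ℓᵢ) = 1/8 + 1/8 + 2/8 + 1/8 + 1/8 + 2/8 = 8/8 = 1.

1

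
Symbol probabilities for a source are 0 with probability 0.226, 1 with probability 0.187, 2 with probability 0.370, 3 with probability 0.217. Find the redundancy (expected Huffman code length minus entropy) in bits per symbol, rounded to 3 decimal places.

Entropy H = −Σ p log₂ p ≈ 1.9463 bits.
Huffman merges: 187/1000+217/1000→101/250; 113/500+37/100→149/250; 101/250+149/250→1. L = 2 ≈ 2.0000.
L − H = 2.0000 − 1.9463 = 0.054 bits.

0.054 bits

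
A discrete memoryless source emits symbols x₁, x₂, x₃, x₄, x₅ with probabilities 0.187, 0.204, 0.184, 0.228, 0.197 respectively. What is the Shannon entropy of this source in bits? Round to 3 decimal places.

2.318 bits

H = −Σ pᵢ log₂ pᵢ.
−0.187·log₂(0.187) = 0.4523
−0.204·log₂(0.204) = 0.4678
−0.184·log₂(0.184) = 0.4494
−0.228·log₂(0.228) = 0.4863
−0.197·log₂(0.197) = 0.4617
Sum ≈ 2.3176 → 2.318 bits.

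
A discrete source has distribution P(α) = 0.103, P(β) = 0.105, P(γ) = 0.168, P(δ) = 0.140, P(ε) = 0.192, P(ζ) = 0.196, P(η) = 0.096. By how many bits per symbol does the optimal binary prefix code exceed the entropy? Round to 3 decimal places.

Entropy H = −Σ p log₂ p ≈ 2.7511 bits.
Huffman merges: 12/125+103/1000→199/1000; 21/200+7/50→49/200; 21/125+24/125→9/25; 49/250+199/1000→79/200; 49/200+9/25→121/200; 79/200+121/200→1. L = 701/250 ≈ 2.8040.
L − H = 2.8040 − 2.7511 = 0.053 bits.

0.053 bits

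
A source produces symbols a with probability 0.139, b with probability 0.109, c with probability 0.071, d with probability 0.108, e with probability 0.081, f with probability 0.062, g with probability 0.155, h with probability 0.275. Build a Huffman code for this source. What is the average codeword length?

Repeatedly combine the two least-probable nodes; the expected code length is the sum of the merged weights.
merge 31/500 + 71/1000 → 133/1000
merge 81/1000 + 27/250 → 189/1000
merge 109/1000 + 133/1000 → 121/500
merge 139/1000 + 31/200 → 147/500
merge 189/1000 + 121/500 → 431/1000
merge 11/40 + 147/500 → 569/1000
merge 431/1000 + 569/1000 → 1
L = 133/1000 + 189/1000 + 121/500 + 147/500 + 431/1000 + 569/1000 + 1 = 1429/500 = 2.858 bits/symbol.

2.858 bits/symbol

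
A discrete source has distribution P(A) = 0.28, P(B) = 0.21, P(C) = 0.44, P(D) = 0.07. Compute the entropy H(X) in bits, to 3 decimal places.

1.777 bits

H = −Σ pᵢ log₂ pᵢ.
−0.28·log₂(0.28) = 0.5142
−0.21·log₂(0.21) = 0.4728
−0.44·log₂(0.44) = 0.5211
−0.07·log₂(0.07) = 0.2686
Sum ≈ 1.7767 → 1.777 bits.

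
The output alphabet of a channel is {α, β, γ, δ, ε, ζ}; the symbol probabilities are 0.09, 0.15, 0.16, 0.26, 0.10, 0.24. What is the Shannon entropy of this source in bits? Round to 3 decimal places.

2.478 bits

H = −Σ pᵢ log₂ pᵢ.
−0.09·log₂(0.09) = 0.3127
−0.15·log₂(0.15) = 0.4105
−0.16·log₂(0.16) = 0.4230
−0.26·log₂(0.26) = 0.5053
−0.10·log₂(0.10) = 0.3322
−0.24·log₂(0.24) = 0.4941
Sum ≈ 2.4778 → 2.478 bits.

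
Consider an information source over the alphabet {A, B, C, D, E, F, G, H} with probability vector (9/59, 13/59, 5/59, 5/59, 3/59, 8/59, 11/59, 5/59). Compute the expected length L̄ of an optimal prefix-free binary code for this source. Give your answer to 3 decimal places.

2.898 bits/symbol

Repeatedly combine the two least-probable nodes; the expected code length is the sum of the merged weights.
merge 3/59 + 5/59 → 8/59
merge 5/59 + 5/59 → 10/59
merge 8/59 + 8/59 → 16/59
merge 9/59 + 10/59 → 19/59
merge 11/59 + 13/59 → 24/59
merge 16/59 + 19/59 → 35/59
merge 24/59 + 35/59 → 1
L = 8/59 + 10/59 + 16/59 + 19/59 + 24/59 + 35/59 + 1 = 171/59 ≈ 2.898 bits/symbol.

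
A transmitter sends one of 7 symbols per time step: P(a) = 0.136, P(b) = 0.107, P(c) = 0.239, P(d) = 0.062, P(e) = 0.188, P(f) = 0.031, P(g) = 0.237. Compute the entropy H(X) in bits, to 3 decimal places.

H = −Σ pᵢ log₂ pᵢ.
−0.136·log₂(0.136) = 0.3915
−0.107·log₂(0.107) = 0.3450
−0.239·log₂(0.239) = 0.4935
−0.062·log₂(0.062) = 0.2487
−0.188·log₂(0.188) = 0.4533
−0.031·log₂(0.031) = 0.1554
−0.237·log₂(0.237) = 0.4923
Sum ≈ 2.5796 → 2.580 bits.

2.580 bits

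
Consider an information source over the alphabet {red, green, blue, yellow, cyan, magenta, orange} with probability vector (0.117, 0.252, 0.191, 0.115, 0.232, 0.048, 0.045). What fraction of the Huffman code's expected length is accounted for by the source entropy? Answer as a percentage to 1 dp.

98.8%

Entropy H = −Σ p log₂ p ≈ 2.5789 bits.
Huffman merges: 9/200+6/125→93/1000; 93/1000+23/200→26/125; 117/1000+191/1000→77/250; 26/125+29/125→11/25; 63/250+77/250→14/25; 11/25+14/25→1. L = 2609/1000 ≈ 2.6090.
Efficiency = H/L = 2.5789/2.6090 = 98.8%.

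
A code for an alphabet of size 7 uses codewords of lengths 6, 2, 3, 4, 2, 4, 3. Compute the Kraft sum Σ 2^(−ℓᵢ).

0.890625

With common denominator 2^6 = 64: Σ 2^(−ℓᵢ) = 1/64 + 16/64 + 8/64 + 4/64 + 16/64 + 4/64 + 8/64 = 57/64 = 0.890625.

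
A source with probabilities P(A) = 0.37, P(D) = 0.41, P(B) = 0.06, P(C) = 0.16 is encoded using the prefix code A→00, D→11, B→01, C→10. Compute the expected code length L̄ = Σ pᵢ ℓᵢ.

2 bits/symbol

L̄ = Σ pᵢ·ℓᵢ = 0.37·2 + 0.41·2 + 0.06·2 + 0.16·2 = 2 bits/symbol.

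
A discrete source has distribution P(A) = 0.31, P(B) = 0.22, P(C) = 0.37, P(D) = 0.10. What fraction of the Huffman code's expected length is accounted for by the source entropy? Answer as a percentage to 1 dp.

95.8%

Entropy H = −Σ p log₂ p ≈ 1.8673 bits.
Huffman merges: 1/10+11/50→8/25; 31/100+8/25→63/100; 37/100+63/100→1. L = 39/20 ≈ 1.9500.
Efficiency = H/L = 1.8673/1.9500 = 95.8%.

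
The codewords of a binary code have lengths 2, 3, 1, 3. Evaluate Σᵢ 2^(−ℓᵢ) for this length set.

With common denominator 2^3 = 8: Σ 2^(−ℓᵢ) = 2/8 + 1/8 + 4/8 + 1/8 = 8/8 = 1.

1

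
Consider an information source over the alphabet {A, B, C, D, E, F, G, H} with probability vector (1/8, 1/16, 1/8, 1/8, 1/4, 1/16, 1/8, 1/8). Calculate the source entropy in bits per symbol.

Each probability is a power of 1/2, so log₂(1/p) is an integer.
H = Σ p·log₂(1/p) = 1/8·3 + 1/16·4 + 1/8·3 + 1/8·3 + 1/4·2 + 1/16·4 + 1/8·3 + 1/8·3 = 2.875 bits.

2.875 bits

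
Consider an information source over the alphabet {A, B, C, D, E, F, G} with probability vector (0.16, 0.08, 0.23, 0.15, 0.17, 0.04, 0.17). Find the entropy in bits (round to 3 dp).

H = −Σ pᵢ log₂ pᵢ.
−0.16·log₂(0.16) = 0.4230
−0.08·log₂(0.08) = 0.2915
−0.23·log₂(0.23) = 0.4877
−0.15·log₂(0.15) = 0.4105
−0.17·log₂(0.17) = 0.4346
−0.04·log₂(0.04) = 0.1858
−0.17·log₂(0.17) = 0.4346
Sum ≈ 2.6677 → 2.668 bits.

2.668 bits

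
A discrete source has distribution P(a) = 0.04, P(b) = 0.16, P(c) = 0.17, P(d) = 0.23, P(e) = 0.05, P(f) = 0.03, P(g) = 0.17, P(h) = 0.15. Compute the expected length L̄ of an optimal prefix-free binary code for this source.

Repeatedly combine the two least-probable nodes; the expected code length is the sum of the merged weights.
merge 3/100 + 1/25 → 7/100
merge 1/20 + 7/100 → 3/25
merge 3/25 + 3/20 → 27/100
merge 4/25 + 17/100 → 33/100
merge 17/100 + 23/100 → 2/5
merge 27/100 + 33/100 → 3/5
merge 2/5 + 3/5 → 1
L = 7/100 + 3/25 + 27/100 + 33/100 + 2/5 + 3/5 + 1 = 279/100 = 2.79 bits/symbol.

2.79 bits/symbol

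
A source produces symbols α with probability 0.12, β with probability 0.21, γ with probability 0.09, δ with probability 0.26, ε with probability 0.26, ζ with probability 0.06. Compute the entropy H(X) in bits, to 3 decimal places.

2.407 bits

H = −Σ pᵢ log₂ pᵢ.
−0.12·log₂(0.12) = 0.3671
−0.21·log₂(0.21) = 0.4728
−0.09·log₂(0.09) = 0.3127
−0.26·log₂(0.26) = 0.5053
−0.26·log₂(0.26) = 0.5053
−0.06·log₂(0.06) = 0.2435
Sum ≈ 2.4067 → 2.407 bits.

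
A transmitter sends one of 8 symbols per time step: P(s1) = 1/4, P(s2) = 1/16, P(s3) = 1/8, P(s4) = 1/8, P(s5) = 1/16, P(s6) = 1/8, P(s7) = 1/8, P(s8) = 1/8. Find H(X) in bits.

Each probability is a power of 1/2, so log₂(1/p) is an integer.
H = Σ p·log₂(1/p) = 1/4·2 + 1/16·4 + 1/8·3 + 1/8·3 + 1/16·4 + 1/8·3 + 1/8·3 + 1/8·3 = 2.875 bits.

2.875 bits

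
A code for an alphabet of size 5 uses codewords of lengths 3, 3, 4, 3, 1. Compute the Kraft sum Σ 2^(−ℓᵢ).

With common denominator 2^4 = 16: Σ 2^(−ℓᵢ) = 2/16 + 2/16 + 1/16 + 2/16 + 8/16 = 15/16 = 0.9375.

0.9375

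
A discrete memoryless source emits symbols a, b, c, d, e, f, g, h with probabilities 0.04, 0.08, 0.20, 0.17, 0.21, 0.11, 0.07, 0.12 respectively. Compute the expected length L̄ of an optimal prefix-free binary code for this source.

Repeatedly combine the two least-probable nodes; the expected code length is the sum of the merged weights.
merge 1/25 + 7/100 → 11/100
merge 2/25 + 11/100 → 19/100
merge 11/100 + 3/25 → 23/100
merge 17/100 + 19/100 → 9/25
merge 1/5 + 21/100 → 41/100
merge 23/100 + 9/25 → 59/100
merge 41/100 + 59/100 → 1
L = 11/100 + 19/100 + 23/100 + 9/25 + 41/100 + 59/100 + 1 = 289/100 = 2.89 bits/symbol.

2.89 bits/symbol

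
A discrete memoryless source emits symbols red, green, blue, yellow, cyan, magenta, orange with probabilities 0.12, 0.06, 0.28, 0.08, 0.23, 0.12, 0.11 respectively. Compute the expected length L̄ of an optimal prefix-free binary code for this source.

Repeatedly combine the two least-probable nodes; the expected code length is the sum of the merged weights.
merge 3/50 + 2/25 → 7/50
merge 11/100 + 3/25 → 23/100
merge 3/25 + 7/50 → 13/50
merge 23/100 + 23/100 → 23/50
merge 13/50 + 7/25 → 27/50
merge 23/50 + 27/50 → 1
L = 7/50 + 23/100 + 13/50 + 23/50 + 27/50 + 1 = 263/100 = 2.63 bits/symbol.

2.63 bits/symbol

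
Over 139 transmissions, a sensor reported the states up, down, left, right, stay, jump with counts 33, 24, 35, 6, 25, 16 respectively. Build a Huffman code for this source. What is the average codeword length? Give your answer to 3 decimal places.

2.489 bits/symbol

Probabilities are the counts divided by 139.
Repeatedly combine the two least-probable nodes; the expected code length is the sum of the merged weights.
merge 6/139 + 16/139 → 22/139
merge 22/139 + 24/139 → 46/139
merge 25/139 + 33/139 → 58/139
merge 35/139 + 46/139 → 81/139
merge 58/139 + 81/139 → 1
L = 22/139 + 46/139 + 58/139 + 81/139 + 1 = 346/139 ≈ 2.489 bits/symbol.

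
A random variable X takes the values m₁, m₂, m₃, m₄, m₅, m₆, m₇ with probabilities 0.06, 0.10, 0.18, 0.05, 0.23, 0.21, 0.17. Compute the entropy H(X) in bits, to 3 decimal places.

2.632 bits

H = −Σ pᵢ log₂ pᵢ.
−0.06·log₂(0.06) = 0.2435
−0.10·log₂(0.10) = 0.3322
−0.18·log₂(0.18) = 0.4453
−0.05·log₂(0.05) = 0.2161
−0.23·log₂(0.23) = 0.4877
−0.21·log₂(0.21) = 0.4728
−0.17·log₂(0.17) = 0.4346
Sum ≈ 2.6322 → 2.632 bits.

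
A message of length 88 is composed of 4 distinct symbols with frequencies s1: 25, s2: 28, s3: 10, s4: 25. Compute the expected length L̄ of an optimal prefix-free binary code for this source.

2 bits/symbol

Probabilities are the counts divided by 88.
Repeatedly combine the two least-probable nodes; the expected code length is the sum of the merged weights.
merge 5/44 + 25/88 → 35/88
merge 25/88 + 7/22 → 53/88
merge 35/88 + 53/88 → 1
L = 35/88 + 53/88 + 1 = 2 bits/symbol.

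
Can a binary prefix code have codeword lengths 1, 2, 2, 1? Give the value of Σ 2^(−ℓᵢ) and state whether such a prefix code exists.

1.5; no

With common denominator 2^2 = 4: Σ 2^(−ℓᵢ) = 2/4 + 1/4 + 1/4 + 2/4 = 6/4 = 1.5.
Kraft's inequality requires Σ ≤ 1; here Σ = 1.5 > 1, so no such prefix code exists.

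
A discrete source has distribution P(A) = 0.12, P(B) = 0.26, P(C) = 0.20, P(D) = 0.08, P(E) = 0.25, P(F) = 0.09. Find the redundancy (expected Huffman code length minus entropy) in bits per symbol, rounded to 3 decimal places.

Entropy H = −Σ p log₂ p ≈ 2.4409 bits.
Huffman merges: 2/25+9/100→17/100; 3/25+17/100→29/100; 1/5+1/4→9/20; 13/50+29/100→11/20; 9/20+11/20→1. L = 123/50 ≈ 2.4600.
L − H = 2.4600 − 2.4409 = 0.019 bits.

0.019 bits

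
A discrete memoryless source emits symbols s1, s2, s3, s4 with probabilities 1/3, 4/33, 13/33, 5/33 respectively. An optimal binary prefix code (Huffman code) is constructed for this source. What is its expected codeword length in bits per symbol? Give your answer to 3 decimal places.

Repeatedly combine the two least-probable nodes; the expected code length is the sum of the merged weights.
merge 4/33 + 5/33 → 3/11
merge 3/11 + 1/3 → 20/33
merge 13/33 + 20/33 → 1
L = 3/11 + 20/33 + 1 = 62/33 ≈ 1.879 bits/symbol.

1.879 bits/symbol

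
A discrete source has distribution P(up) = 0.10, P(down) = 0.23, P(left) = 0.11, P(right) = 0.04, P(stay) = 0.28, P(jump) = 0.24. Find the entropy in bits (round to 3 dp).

H = −Σ pᵢ log₂ pᵢ.
−0.10·log₂(0.10) = 0.3322
−0.23·log₂(0.23) = 0.4877
−0.11·log₂(0.11) = 0.3503
−0.04·log₂(0.04) = 0.1858
−0.28·log₂(0.28) = 0.5142
−0.24·log₂(0.24) = 0.4941
Sum ≈ 2.3643 → 2.364 bits.

2.364 bits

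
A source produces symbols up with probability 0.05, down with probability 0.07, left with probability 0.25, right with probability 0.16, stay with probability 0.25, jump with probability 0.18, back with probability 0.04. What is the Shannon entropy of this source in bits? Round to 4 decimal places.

H = −Σ pᵢ log₂ pᵢ.
−0.05·log₂(0.05) = 0.2161
−0.07·log₂(0.07) = 0.2686
−0.25·log₂(0.25) = 0.5000
−0.16·log₂(0.16) = 0.4230
−0.25·log₂(0.25) = 0.5000
−0.18·log₂(0.18) = 0.4453
−0.04·log₂(0.04) = 0.1858
Sum ≈ 2.5387 → 2.5387 bits.

2.5387 bits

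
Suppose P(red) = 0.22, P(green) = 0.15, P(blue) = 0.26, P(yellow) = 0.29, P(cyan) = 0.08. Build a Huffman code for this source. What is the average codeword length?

2.23 bits/symbol

Repeatedly combine the two least-probable nodes; the expected code length is the sum of the merged weights.
merge 2/25 + 3/20 → 23/100
merge 11/50 + 23/100 → 9/20
merge 13/50 + 29/100 → 11/20
merge 9/20 + 11/20 → 1
L = 23/100 + 9/20 + 11/20 + 1 = 223/100 = 2.23 bits/symbol.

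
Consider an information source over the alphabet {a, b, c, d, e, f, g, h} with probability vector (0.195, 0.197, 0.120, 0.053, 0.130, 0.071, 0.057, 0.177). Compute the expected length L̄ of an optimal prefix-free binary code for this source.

2.899 bits/symbol

Repeatedly combine the two least-probable nodes; the expected code length is the sum of the merged weights.
merge 53/1000 + 57/1000 → 11/100
merge 71/1000 + 11/100 → 181/1000
merge 3/25 + 13/100 → 1/4
merge 177/1000 + 181/1000 → 179/500
merge 39/200 + 197/1000 → 49/125
merge 1/4 + 179/500 → 76/125
merge 49/125 + 76/125 → 1
L = 11/100 + 181/1000 + 1/4 + 179/500 + 49/125 + 76/125 + 1 = 2899/1000 = 2.899 bits/symbol.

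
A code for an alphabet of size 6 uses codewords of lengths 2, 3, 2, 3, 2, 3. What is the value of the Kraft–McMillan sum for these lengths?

With common denominator 2^3 = 8: Σ 2^(−ℓᵢ) = 2/8 + 1/8 + 2/8 + 1/8 + 2/8 + 1/8 = 9/8 = 1.125.

1.125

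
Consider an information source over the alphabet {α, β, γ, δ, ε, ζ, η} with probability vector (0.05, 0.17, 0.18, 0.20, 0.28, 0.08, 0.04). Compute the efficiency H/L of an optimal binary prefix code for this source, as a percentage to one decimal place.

Entropy H = −Σ p log₂ p ≈ 2.5519 bits.
Huffman merges: 1/25+1/20→9/100; 2/25+9/100→17/100; 17/100+17/100→17/50; 9/50+1/5→19/50; 7/25+17/50→31/50; 19/50+31/50→1. L = 13/5 ≈ 2.6000.
Efficiency = H/L = 2.5519/2.6000 = 98.1%.

98.1%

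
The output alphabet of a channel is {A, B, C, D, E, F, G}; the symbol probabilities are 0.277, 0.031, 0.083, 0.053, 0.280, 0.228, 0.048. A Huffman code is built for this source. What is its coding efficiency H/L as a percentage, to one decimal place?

99.0%

Entropy H = −Σ p log₂ p ≈ 2.4018 bits.
Huffman merges: 31/1000+6/125→79/1000; 53/1000+79/1000→33/250; 83/1000+33/250→43/200; 43/200+57/250→443/1000; 277/1000+7/25→557/1000; 443/1000+557/1000→1. L = 1213/500 ≈ 2.4260.
Efficiency = H/L = 2.4018/2.4260 = 99.0%.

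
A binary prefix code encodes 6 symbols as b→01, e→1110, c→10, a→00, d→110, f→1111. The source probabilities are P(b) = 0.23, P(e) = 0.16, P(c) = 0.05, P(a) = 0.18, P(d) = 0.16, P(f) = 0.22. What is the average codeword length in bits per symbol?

2.92 bits/symbol

L̄ = Σ pᵢ·ℓᵢ = 0.23·2 + 0.16·4 + 0.05·2 + 0.18·2 + 0.16·3 + 0.22·4 = 2.92 bits/symbol.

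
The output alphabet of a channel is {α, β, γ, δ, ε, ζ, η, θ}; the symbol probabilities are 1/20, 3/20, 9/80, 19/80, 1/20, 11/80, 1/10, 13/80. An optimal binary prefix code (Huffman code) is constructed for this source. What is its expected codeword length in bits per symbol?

Repeatedly combine the two least-probable nodes; the expected code length is the sum of the merged weights.
merge 1/20 + 1/20 → 1/10
merge 1/10 + 1/10 → 1/5
merge 9/80 + 11/80 → 1/4
merge 3/20 + 13/80 → 5/16
merge 1/5 + 19/80 → 7/16
merge 1/4 + 5/16 → 9/16
merge 7/16 + 9/16 → 1
L = 1/10 + 1/5 + 1/4 + 5/16 + 7/16 + 9/16 + 1 = 229/80 = 2.8625 bits/symbol.

2.8625 bits/symbol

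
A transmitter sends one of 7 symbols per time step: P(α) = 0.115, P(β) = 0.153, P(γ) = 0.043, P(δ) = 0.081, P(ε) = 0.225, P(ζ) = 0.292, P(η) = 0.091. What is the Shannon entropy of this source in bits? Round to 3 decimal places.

H = −Σ pᵢ log₂ pᵢ.
−0.115·log₂(0.115) = 0.3588
−0.153·log₂(0.153) = 0.4144
−0.043·log₂(0.043) = 0.1952
−0.081·log₂(0.081) = 0.2937
−0.225·log₂(0.225) = 0.4842
−0.292·log₂(0.292) = 0.5186
−0.091·log₂(0.091) = 0.3147
Sum ≈ 2.5796 → 2.580 bits.

2.580 bits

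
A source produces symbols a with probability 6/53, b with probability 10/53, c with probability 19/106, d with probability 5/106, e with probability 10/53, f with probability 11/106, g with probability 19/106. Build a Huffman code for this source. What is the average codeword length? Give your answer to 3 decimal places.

2.774 bits/symbol

Repeatedly combine the two least-probable nodes; the expected code length is the sum of the merged weights.
merge 5/106 + 11/106 → 8/53
merge 6/53 + 8/53 → 14/53
merge 19/106 + 19/106 → 19/53
merge 10/53 + 10/53 → 20/53
merge 14/53 + 19/53 → 33/53
merge 20/53 + 33/53 → 1
L = 8/53 + 14/53 + 19/53 + 20/53 + 33/53 + 1 = 147/53 ≈ 2.774 bits/symbol.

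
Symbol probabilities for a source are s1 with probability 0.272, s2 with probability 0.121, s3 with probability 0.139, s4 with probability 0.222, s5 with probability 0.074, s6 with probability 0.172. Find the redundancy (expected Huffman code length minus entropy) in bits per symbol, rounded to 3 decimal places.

Entropy H = −Σ p log₂ p ≈ 2.4721 bits.
Huffman merges: 37/500+121/1000→39/200; 139/1000+43/250→311/1000; 39/200+111/500→417/1000; 34/125+311/1000→583/1000; 417/1000+583/1000→1. L = 1253/500 ≈ 2.5060.
L − H = 2.5060 − 2.4721 = 0.034 bits.

0.034 bits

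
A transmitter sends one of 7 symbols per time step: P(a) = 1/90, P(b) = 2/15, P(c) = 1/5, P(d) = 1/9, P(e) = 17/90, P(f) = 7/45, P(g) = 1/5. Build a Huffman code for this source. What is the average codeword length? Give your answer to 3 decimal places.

Repeatedly combine the two least-probable nodes; the expected code length is the sum of the merged weights.
merge 1/90 + 1/9 → 11/90
merge 11/90 + 2/15 → 23/90
merge 7/45 + 17/90 → 31/90
merge 1/5 + 1/5 → 2/5
merge 23/90 + 31/90 → 3/5
merge 2/5 + 3/5 → 1
L = 11/90 + 23/90 + 31/90 + 2/5 + 3/5 + 1 = 49/18 ≈ 2.722 bits/symbol.

2.722 bits/symbol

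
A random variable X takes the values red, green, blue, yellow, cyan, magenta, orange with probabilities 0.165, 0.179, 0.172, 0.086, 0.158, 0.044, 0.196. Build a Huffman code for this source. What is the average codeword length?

2.755 bits/symbol

Repeatedly combine the two least-probable nodes; the expected code length is the sum of the merged weights.
merge 11/250 + 43/500 → 13/100
merge 13/100 + 79/500 → 36/125
merge 33/200 + 43/250 → 337/1000
merge 179/1000 + 49/250 → 3/8
merge 36/125 + 337/1000 → 5/8
merge 3/8 + 5/8 → 1
L = 13/100 + 36/125 + 337/1000 + 3/8 + 5/8 + 1 = 551/200 = 2.755 bits/symbol.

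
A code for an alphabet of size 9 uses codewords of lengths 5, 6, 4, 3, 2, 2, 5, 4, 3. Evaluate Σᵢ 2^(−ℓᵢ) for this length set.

With common denominator 2^6 = 64: Σ 2^(−ℓᵢ) = 2/64 + 1/64 + 4/64 + 8/64 + 16/64 + 16/64 + 2/64 + 4/64 + 8/64 = 61/64 = 0.953125.

0.953125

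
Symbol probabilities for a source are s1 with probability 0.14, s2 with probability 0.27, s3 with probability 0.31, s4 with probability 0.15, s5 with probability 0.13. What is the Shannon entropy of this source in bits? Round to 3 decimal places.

H = −Σ pᵢ log₂ pᵢ.
−0.14·log₂(0.14) = 0.3971
−0.27·log₂(0.27) = 0.5100
−0.31·log₂(0.31) = 0.5238
−0.15·log₂(0.15) = 0.4105
−0.13·log₂(0.13) = 0.3826
Sum ≈ 2.2241 → 2.224 bits.

2.224 bits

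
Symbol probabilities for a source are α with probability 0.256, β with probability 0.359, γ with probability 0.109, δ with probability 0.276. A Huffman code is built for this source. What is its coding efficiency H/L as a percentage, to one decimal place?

94.7%

Entropy H = −Σ p log₂ p ≈ 1.8950 bits.
Huffman merges: 109/1000+32/125→73/200; 69/250+359/1000→127/200; 73/200+127/200→1. L = 2 ≈ 2.0000.
Efficiency = H/L = 1.8950/2.0000 = 94.7%.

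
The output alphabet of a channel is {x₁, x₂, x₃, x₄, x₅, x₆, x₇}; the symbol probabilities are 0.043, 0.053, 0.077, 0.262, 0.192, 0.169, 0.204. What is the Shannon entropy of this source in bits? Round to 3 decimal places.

H = −Σ pᵢ log₂ pᵢ.
−0.043·log₂(0.043) = 0.1952
−0.053·log₂(0.053) = 0.2246
−0.077·log₂(0.077) = 0.2848
−0.262·log₂(0.262) = 0.5063
−0.192·log₂(0.192) = 0.4571
−0.169·log₂(0.169) = 0.4335
−0.204·log₂(0.204) = 0.4678
Sum ≈ 2.5693 → 2.569 bits.

2.569 bits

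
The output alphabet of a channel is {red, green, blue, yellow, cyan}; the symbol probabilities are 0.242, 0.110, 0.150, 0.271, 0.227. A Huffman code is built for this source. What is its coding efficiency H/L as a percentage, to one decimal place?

Entropy H = −Σ p log₂ p ≈ 2.2523 bits.
Huffman merges: 11/100+3/20→13/50; 227/1000+121/500→469/1000; 13/50+271/1000→531/1000; 469/1000+531/1000→1. L = 113/50 ≈ 2.2600.
Efficiency = H/L = 2.2523/2.2600 = 99.7%.

99.7%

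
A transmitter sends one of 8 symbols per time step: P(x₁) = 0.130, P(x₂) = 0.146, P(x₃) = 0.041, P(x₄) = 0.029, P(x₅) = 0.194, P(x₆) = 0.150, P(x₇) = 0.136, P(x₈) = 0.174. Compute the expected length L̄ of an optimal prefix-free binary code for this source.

Repeatedly combine the two least-probable nodes; the expected code length is the sum of the merged weights.
merge 29/1000 + 41/1000 → 7/100
merge 7/100 + 13/100 → 1/5
merge 17/125 + 73/500 → 141/500
merge 3/20 + 87/500 → 81/250
merge 97/500 + 1/5 → 197/500
merge 141/500 + 81/250 → 303/500
merge 197/500 + 303/500 → 1
L = 7/100 + 1/5 + 141/500 + 81/250 + 197/500 + 303/500 + 1 = 719/250 = 2.876 bits/symbol.

2.876 bits/symbol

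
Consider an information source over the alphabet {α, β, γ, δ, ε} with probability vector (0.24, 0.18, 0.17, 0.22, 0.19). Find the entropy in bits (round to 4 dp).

2.3098 bits

H = −Σ pᵢ log₂ pᵢ.
−0.24·log₂(0.24) = 0.4941
−0.18·log₂(0.18) = 0.4453
−0.17·log₂(0.17) = 0.4346
−0.22·log₂(0.22) = 0.4806
−0.19·log₂(0.19) = 0.4552
Sum ≈ 2.3098 → 2.3098 bits.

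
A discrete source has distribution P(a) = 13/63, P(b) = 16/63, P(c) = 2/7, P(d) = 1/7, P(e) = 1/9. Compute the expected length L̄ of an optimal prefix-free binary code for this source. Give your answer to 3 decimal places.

2.254 bits/symbol

Repeatedly combine the two least-probable nodes; the expected code length is the sum of the merged weights.
merge 1/9 + 1/7 → 16/63
merge 13/63 + 16/63 → 29/63
merge 16/63 + 2/7 → 34/63
merge 29/63 + 34/63 → 1
L = 16/63 + 29/63 + 34/63 + 1 = 142/63 ≈ 2.254 bits/symbol.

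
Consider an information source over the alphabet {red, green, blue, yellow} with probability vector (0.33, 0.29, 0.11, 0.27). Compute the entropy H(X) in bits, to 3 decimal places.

H = −Σ pᵢ log₂ pᵢ.
−0.33·log₂(0.33) = 0.5278
−0.29·log₂(0.29) = 0.5179
−0.11·log₂(0.11) = 0.3503
−0.27·log₂(0.27) = 0.5100
Sum ≈ 1.9060 → 1.906 bits.

1.906 bits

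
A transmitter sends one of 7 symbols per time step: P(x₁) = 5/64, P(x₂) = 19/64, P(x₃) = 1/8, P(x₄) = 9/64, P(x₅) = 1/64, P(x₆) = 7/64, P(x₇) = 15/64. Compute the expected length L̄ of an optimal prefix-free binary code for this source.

Repeatedly combine the two least-probable nodes; the expected code length is the sum of the merged weights.
merge 1/64 + 5/64 → 3/32
merge 3/32 + 7/64 → 13/64
merge 1/8 + 9/64 → 17/64
merge 13/64 + 15/64 → 7/16
merge 17/64 + 19/64 → 9/16
merge 7/16 + 9/16 → 1
L = 3/32 + 13/64 + 17/64 + 7/16 + 9/16 + 1 = 41/16 = 2.5625 bits/symbol.

2.5625 bits/symbol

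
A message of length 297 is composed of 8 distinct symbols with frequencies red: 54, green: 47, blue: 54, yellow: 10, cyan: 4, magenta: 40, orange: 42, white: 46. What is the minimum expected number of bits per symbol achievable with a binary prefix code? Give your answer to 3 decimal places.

Probabilities are the counts divided by 297.
Repeatedly combine the two least-probable nodes; the expected code length is the sum of the merged weights.
merge 4/297 + 10/297 → 14/297
merge 14/297 + 40/297 → 2/11
merge 14/99 + 46/297 → 8/27
merge 47/297 + 2/11 → 101/297
merge 2/11 + 2/11 → 4/11
merge 8/27 + 101/297 → 7/11
merge 4/11 + 7/11 → 1
L = 14/297 + 2/11 + 8/27 + 101/297 + 4/11 + 7/11 + 1 = 851/297 ≈ 2.865 bits/symbol.

2.865 bits/symbol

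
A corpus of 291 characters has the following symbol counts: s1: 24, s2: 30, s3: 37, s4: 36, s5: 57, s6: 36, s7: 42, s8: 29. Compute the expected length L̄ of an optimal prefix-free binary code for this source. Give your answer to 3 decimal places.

Probabilities are the counts divided by 291.
Repeatedly combine the two least-probable nodes; the expected code length is the sum of the merged weights.
merge 8/97 + 29/291 → 53/291
merge 10/97 + 12/97 → 22/97
merge 12/97 + 37/291 → 73/291
merge 14/97 + 53/291 → 95/291
merge 19/97 + 22/97 → 41/97
merge 73/291 + 95/291 → 56/97
merge 41/97 + 56/97 → 1
L = 53/291 + 22/97 + 73/291 + 95/291 + 41/97 + 56/97 + 1 = 869/291 ≈ 2.986 bits/symbol.

2.986 bits/symbol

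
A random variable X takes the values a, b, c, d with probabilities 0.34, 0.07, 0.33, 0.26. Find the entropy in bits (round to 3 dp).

H = −Σ pᵢ log₂ pᵢ.
−0.34·log₂(0.34) = 0.5292
−0.07·log₂(0.07) = 0.2686
−0.33·log₂(0.33) = 0.5278
−0.26·log₂(0.26) = 0.5053
Sum ≈ 1.8308 → 1.831 bits.

1.831 bits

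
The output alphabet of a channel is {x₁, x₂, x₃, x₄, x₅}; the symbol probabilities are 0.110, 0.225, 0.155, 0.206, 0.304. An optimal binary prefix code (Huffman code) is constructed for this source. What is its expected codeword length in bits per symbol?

2.265 bits/symbol

Repeatedly combine the two least-probable nodes; the expected code length is the sum of the merged weights.
merge 11/100 + 31/200 → 53/200
merge 103/500 + 9/40 → 431/1000
merge 53/200 + 38/125 → 569/1000
merge 431/1000 + 569/1000 → 1
L = 53/200 + 431/1000 + 569/1000 + 1 = 453/200 = 2.265 bits/symbol.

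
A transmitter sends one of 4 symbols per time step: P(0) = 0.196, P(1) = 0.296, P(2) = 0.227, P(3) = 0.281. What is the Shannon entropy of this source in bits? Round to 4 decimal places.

1.9809 bits

H = −Σ pᵢ log₂ pᵢ.
−0.196·log₂(0.196) = 0.4608
−0.296·log₂(0.296) = 0.5199
−0.227·log₂(0.227) = 0.4856
−0.281·log₂(0.281) = 0.5146
Sum ≈ 1.9809 → 1.9809 bits.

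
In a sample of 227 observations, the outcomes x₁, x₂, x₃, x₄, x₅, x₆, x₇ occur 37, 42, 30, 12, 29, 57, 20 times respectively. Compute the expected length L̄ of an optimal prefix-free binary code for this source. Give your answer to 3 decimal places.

Probabilities are the counts divided by 227.
Repeatedly combine the two least-probable nodes; the expected code length is the sum of the merged weights.
merge 12/227 + 20/227 → 32/227
merge 29/227 + 30/227 → 59/227
merge 32/227 + 37/227 → 69/227
merge 42/227 + 57/227 → 99/227
merge 59/227 + 69/227 → 128/227
merge 99/227 + 128/227 → 1
L = 32/227 + 59/227 + 69/227 + 99/227 + 128/227 + 1 = 614/227 ≈ 2.705 bits/symbol.

2.705 bits/symbol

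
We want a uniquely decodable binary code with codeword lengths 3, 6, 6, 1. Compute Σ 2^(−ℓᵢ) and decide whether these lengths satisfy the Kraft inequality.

0.65625; yes

With common denominator 2^6 = 64: Σ 2^(−ℓᵢ) = 8/64 + 1/64 + 1/64 + 32/64 = 42/64 = 0.65625.
Kraft's inequality requires Σ ≤ 1; here Σ = 0.65625 ≤ 1, so such a prefix code exists.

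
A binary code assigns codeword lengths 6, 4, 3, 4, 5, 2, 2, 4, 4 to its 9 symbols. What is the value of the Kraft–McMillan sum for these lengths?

0.921875

With common denominator 2^6 = 64: Σ 2^(−ℓᵢ) = 1/64 + 4/64 + 8/64 + 4/64 + 2/64 + 16/64 + 16/64 + 4/64 + 4/64 = 59/64 = 0.921875.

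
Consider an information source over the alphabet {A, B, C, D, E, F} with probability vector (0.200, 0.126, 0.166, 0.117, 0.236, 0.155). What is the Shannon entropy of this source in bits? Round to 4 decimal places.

H = −Σ pᵢ log₂ pᵢ.
−0.200·log₂(0.200) = 0.4644
−0.126·log₂(0.126) = 0.3766
−0.166·log₂(0.166) = 0.4301
−0.117·log₂(0.117) = 0.3622
−0.236·log₂(0.236) = 0.4916
−0.155·log₂(0.155) = 0.4169
Sum ≈ 2.5417 → 2.5417 bits.

2.5417 bits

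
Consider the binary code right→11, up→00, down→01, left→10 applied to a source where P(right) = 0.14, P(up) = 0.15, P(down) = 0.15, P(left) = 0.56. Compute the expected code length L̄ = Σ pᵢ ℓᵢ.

L̄ = Σ pᵢ·ℓᵢ = 0.14·2 + 0.15·2 + 0.15·2 + 0.56·2 = 2 bits/symbol.

2 bits/symbol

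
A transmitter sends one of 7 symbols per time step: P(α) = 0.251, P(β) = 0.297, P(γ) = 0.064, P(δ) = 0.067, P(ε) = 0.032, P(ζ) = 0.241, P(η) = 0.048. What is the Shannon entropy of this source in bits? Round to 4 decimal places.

2.3998 bits

H = −Σ pᵢ log₂ pᵢ.
−0.251·log₂(0.251) = 0.5006
−0.297·log₂(0.297) = 0.5202
−0.064·log₂(0.064) = 0.2538
−0.067·log₂(0.067) = 0.2613
−0.032·log₂(0.032) = 0.1589
−0.241·log₂(0.241) = 0.4947
−0.048·log₂(0.048) = 0.2103
Sum ≈ 2.3998 → 2.3998 bits.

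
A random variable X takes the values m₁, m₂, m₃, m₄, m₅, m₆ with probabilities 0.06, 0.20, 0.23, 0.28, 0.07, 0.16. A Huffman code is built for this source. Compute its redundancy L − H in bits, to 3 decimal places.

0.019 bits

Entropy H = −Σ p log₂ p ≈ 2.4014 bits.
Huffman merges: 3/50+7/100→13/100; 13/100+4/25→29/100; 1/5+23/100→43/100; 7/25+29/100→57/100; 43/100+57/100→1. L = 121/50 ≈ 2.4200.
L − H = 2.4200 − 2.4014 = 0.019 bits.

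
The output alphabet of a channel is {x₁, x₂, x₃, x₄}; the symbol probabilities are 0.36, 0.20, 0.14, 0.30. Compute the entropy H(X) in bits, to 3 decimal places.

H = −Σ pᵢ log₂ pᵢ.
−0.36·log₂(0.36) = 0.5306
−0.20·log₂(0.20) = 0.4644
−0.14·log₂(0.14) = 0.3971
−0.30·log₂(0.30) = 0.5211
Sum ≈ 1.9132 → 1.913 bits.

1.913 bits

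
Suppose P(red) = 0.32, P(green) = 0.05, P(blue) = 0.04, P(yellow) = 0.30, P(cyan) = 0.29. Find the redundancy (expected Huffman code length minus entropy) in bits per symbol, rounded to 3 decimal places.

0.123 bits

Entropy H = −Σ p log₂ p ≈ 1.9669 bits.
Huffman merges: 1/25+1/20→9/100; 9/100+29/100→19/50; 3/10+8/25→31/50; 19/50+31/50→1. L = 209/100 ≈ 2.0900.
L − H = 2.0900 − 1.9669 = 0.123 bits.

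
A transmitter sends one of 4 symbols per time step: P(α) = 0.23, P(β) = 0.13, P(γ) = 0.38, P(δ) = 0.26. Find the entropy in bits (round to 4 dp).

H = −Σ pᵢ log₂ pᵢ.
−0.23·log₂(0.23) = 0.4877
−0.13·log₂(0.13) = 0.3826
−0.38·log₂(0.38) = 0.5305
−0.26·log₂(0.26) = 0.5053
Sum ≈ 1.9061 → 1.9061 bits.

1.9061 bits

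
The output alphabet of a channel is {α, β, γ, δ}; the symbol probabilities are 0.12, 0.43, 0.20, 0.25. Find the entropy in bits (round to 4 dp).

H = −Σ pᵢ log₂ pᵢ.
−0.12·log₂(0.12) = 0.3671
−0.43·log₂(0.43) = 0.5236
−0.20·log₂(0.20) = 0.4644
−0.25·log₂(0.25) = 0.5000
Sum ≈ 1.8550 → 1.8550 bits.

1.8550 bits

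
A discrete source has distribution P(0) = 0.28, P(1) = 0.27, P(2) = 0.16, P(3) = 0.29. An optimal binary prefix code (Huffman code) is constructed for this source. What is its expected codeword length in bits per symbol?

2 bits/symbol

Repeatedly combine the two least-probable nodes; the expected code length is the sum of the merged weights.
merge 4/25 + 27/100 → 43/100
merge 7/25 + 29/100 → 57/100
merge 43/100 + 57/100 → 1
L = 43/100 + 57/100 + 1 = 2 bits/symbol.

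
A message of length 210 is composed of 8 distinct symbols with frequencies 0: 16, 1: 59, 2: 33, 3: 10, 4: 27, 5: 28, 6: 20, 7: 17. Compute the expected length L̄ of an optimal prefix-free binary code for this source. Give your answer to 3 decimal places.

2.843 bits/symbol

Probabilities are the counts divided by 210.
Repeatedly combine the two least-probable nodes; the expected code length is the sum of the merged weights.
merge 1/21 + 8/105 → 13/105
merge 17/210 + 2/21 → 37/210
merge 13/105 + 9/70 → 53/210
merge 2/15 + 11/70 → 61/210
merge 37/210 + 53/210 → 3/7
merge 59/210 + 61/210 → 4/7
merge 3/7 + 4/7 → 1
L = 13/105 + 37/210 + 53/210 + 61/210 + 3/7 + 4/7 + 1 = 199/70 ≈ 2.843 bits/symbol.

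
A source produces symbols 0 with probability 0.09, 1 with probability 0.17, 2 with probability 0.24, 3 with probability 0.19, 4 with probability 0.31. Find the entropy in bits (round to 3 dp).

2.220 bits

H = −Σ pᵢ log₂ pᵢ.
−0.09·log₂(0.09) = 0.3127
−0.17·log₂(0.17) = 0.4346
−0.24·log₂(0.24) = 0.4941
−0.19·log₂(0.19) = 0.4552
−0.31·log₂(0.31) = 0.5238
Sum ≈ 2.2204 → 2.220 bits.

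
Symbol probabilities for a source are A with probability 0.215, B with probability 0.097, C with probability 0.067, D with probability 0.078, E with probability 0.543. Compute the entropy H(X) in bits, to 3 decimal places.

H = −Σ pᵢ log₂ pᵢ.
−0.215·log₂(0.215) = 0.4768
−0.097·log₂(0.097) = 0.3265
−0.067·log₂(0.067) = 0.2613
−0.078·log₂(0.078) = 0.2871
−0.543·log₂(0.543) = 0.4784
Sum ≈ 1.8300 → 1.830 bits.

1.830 bits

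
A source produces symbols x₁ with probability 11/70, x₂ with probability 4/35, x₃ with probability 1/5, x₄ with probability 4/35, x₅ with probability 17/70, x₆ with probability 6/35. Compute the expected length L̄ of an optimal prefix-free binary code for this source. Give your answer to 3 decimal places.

Repeatedly combine the two least-probable nodes; the expected code length is the sum of the merged weights.
merge 4/35 + 4/35 → 8/35
merge 11/70 + 6/35 → 23/70
merge 1/5 + 8/35 → 3/7
merge 17/70 + 23/70 → 4/7
merge 3/7 + 4/7 → 1
L = 8/35 + 23/70 + 3/7 + 4/7 + 1 = 179/70 ≈ 2.557 bits/symbol.

2.557 bits/symbol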